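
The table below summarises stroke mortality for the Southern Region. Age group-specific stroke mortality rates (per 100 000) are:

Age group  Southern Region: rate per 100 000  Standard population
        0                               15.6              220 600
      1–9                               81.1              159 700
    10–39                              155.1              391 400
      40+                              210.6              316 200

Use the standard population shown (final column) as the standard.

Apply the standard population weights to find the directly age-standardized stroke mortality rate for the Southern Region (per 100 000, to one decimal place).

Standard total = 1 087 900; weights = 0.2028, 0.1468, 0.3598, 0.2907.
Standardized rate: 0.2028×15.6 + 0.1468×81.1 + 0.3598×155.1 + 0.2907×210.6 = 132.0810 per 100 000.

132.1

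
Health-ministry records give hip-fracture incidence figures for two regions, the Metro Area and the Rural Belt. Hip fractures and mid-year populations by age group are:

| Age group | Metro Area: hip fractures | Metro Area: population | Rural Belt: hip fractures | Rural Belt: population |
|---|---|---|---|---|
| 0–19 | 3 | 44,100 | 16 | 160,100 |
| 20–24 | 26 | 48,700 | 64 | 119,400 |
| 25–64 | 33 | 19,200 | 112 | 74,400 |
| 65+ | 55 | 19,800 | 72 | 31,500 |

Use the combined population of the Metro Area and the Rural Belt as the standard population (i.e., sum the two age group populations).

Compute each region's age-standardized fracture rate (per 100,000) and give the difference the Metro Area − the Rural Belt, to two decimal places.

Age-specific rates per 100,000 for the Metro Area: 6.80, 53.39, 171.88, 277.78.
For the Rural Belt: 9.99, 53.60, 150.54, 228.57.
Combined standard total = 517,200; weights = 0.3948, 0.3250, 0.1810, 0.0992.
The Metro Area: 0.3948×6.80 + 0.3250×53.39 + 0.1810×171.88 + 0.0992×277.78 = 78.6952 per 100,000.
The Rural Belt: 0.3948×9.99 + 0.3250×53.60 + 0.1810×150.54 + 0.0992×228.57 = 71.2822 per 100,000.
Difference = 78.6952 − 71.2822 = 7.4130.

7.41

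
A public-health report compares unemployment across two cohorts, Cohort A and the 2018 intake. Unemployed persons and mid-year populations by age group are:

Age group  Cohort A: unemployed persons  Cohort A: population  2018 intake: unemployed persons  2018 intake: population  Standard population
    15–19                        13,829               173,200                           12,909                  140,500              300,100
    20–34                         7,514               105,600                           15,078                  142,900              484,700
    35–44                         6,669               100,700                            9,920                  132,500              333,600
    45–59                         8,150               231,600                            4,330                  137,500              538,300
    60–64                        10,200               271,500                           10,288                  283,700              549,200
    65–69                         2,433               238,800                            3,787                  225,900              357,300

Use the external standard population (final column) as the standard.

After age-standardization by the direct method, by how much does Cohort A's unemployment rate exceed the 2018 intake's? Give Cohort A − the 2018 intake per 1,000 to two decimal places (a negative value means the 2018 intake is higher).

Age-specific rates per 1,000 for Cohort A: 79.844, 71.155, 66.226, 35.190, 37.569, 10.188.
For the 2018 intake: 91.879, 105.514, 74.868, 31.491, 36.264, 16.764.
Standard total = 2,563,200; weights = 0.1171, 0.1891, 0.1301, 0.2100, 0.2143, 0.1394.
Cohort A: 0.1171×79.844 + 0.1891×71.155 + 0.1301×66.226 + 0.2100×35.190 + 0.2143×37.569 + 0.1394×10.188 = 48.2831 per 1,000.
The 2018 intake: 0.1171×91.879 + 0.1891×105.514 + 0.1301×74.868 + 0.2100×31.491 + 0.2143×36.264 + 0.1394×16.764 = 57.1742 per 1,000.
Difference = 48.2831 − 57.1742 = -8.8911.

-8.89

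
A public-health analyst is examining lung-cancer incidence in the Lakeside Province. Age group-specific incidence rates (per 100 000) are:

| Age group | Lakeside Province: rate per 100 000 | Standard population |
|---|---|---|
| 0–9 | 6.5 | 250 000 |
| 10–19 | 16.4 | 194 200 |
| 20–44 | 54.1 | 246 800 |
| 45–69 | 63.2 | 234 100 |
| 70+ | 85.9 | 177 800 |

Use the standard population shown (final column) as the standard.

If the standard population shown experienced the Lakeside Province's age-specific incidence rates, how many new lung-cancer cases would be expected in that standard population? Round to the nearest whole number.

Expected new lung-cancer cases = Σ (standard pop × age-specific rate ÷ 100 000)
= 250 000×6.5/100 000 + 194 200×16.4/100 000 + 246 800×54.1/100 000 + 234 100×63.2/100 000 + 177 800×85.9/100 000
= 16.25 + 31.85 + 133.52 + 147.95 + 152.73 = 482.30.

482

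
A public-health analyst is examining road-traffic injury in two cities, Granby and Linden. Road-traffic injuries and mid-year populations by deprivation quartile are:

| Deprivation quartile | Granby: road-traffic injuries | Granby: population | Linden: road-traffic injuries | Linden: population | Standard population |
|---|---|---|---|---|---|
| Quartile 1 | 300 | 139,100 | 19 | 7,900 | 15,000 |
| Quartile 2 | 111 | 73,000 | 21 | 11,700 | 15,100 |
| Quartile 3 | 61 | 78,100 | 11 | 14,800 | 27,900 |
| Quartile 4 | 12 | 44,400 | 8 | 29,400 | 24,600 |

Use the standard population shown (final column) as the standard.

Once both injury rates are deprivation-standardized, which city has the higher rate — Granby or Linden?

Linden

Deprivation-specific rates per 100,000 for Granby: 215.67, 152.05, 78.10, 27.03.
For Linden: 240.51, 179.49, 74.32, 27.21.
Standard total = 82,600; weights = 0.1816, 0.1828, 0.3378, 0.2978.
Granby: 0.1816×215.67 + 0.1828×152.05 + 0.3378×78.10 + 0.2978×27.03 = 101.3935 per 100,000.
Linden: 0.1816×240.51 + 0.1828×179.49 + 0.3378×74.32 + 0.2978×27.21 = 109.6960 per 100,000.
The crude rates (144.65 vs 92.48) would put Granby higher, but that reflects its deprivation composition; once standardized to a common deprivation structure, Linden has the higher underlying rate.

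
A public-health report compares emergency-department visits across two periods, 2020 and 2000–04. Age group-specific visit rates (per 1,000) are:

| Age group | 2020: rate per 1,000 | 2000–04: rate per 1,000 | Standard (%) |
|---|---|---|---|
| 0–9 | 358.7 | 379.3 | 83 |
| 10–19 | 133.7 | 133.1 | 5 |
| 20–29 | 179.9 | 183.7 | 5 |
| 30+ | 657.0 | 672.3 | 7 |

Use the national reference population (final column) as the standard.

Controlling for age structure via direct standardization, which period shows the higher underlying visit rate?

2000–04

Standard weights: 0.83, 0.05, 0.05, 0.07.
2020: 0.8300×358.7 + 0.0500×133.7 + 0.0500×179.9 + 0.0700×657.0 = 359.3910 per 1,000.
2000–04: 0.8300×379.3 + 0.0500×133.1 + 0.0500×183.7 + 0.0700×672.3 = 377.7200 per 1,000.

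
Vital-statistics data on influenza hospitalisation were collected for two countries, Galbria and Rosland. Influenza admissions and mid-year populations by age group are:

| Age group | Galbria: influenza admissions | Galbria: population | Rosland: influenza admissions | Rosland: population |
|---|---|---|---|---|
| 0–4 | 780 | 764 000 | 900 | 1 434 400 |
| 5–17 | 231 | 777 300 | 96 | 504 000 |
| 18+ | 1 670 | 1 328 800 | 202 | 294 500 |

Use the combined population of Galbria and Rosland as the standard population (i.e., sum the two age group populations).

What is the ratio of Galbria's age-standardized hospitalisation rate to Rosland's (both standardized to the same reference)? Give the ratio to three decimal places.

1.705

Age-specific rates per 100 000 for Galbria: 102.09, 29.72, 125.68.
For Rosland: 62.74, 19.05, 68.59.
Combined standard total = 5 103 000; weights = 0.4308, 0.2511, 0.3181.
Galbria: 0.4308×102.09 + 0.2511×29.72 + 0.3181×125.68 = 91.4235 per 100 000.
Rosland: 0.4308×62.74 + 0.2511×19.05 + 0.3181×68.59 = 53.6323 per 100 000.
Ratio = 91.4235 ÷ 53.6323 = 1.70463.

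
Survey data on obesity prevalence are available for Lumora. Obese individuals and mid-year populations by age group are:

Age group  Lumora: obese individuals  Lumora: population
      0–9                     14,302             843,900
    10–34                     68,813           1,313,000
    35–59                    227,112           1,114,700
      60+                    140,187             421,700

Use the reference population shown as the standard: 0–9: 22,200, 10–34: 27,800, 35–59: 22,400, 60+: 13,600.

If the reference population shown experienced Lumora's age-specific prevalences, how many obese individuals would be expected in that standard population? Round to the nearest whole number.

10918

Age-specific rates per 1,000 for Lumora: 16.948, 52.409, 203.743, 332.433.
Expected obese individuals = Σ (standard pop × age-specific rate ÷ 1,000)
= 22,200×16.948/1,000 + 27,800×52.409/1,000 + 22,400×203.743/1,000 + 13,600×332.433/1,000
= 376.23 + 1456.97 + 4563.84 + 4521.09 = 10918.13.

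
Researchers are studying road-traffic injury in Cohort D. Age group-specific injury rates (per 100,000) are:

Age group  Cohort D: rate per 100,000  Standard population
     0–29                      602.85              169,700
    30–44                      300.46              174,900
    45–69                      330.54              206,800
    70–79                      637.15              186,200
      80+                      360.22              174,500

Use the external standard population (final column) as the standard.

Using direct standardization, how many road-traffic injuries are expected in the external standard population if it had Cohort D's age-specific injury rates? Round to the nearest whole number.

4047

Expected road-traffic injuries = Σ (standard pop × age-specific rate ÷ 100,000)
= 169,700×602.85/100,000 + 174,900×300.46/100,000 + 206,800×330.54/100,000 + 186,200×637.15/100,000 + 174,500×360.22/100,000
= 1023.04 + 525.50 + 683.56 + 1186.37 + 628.58 = 4047.05.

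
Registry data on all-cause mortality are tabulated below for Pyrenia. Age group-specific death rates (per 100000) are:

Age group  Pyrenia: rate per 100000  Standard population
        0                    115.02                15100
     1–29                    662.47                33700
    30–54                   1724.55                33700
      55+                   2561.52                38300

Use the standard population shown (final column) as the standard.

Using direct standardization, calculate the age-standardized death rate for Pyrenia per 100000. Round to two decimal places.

Standard total = 120800; weights = 0.1250, 0.2790, 0.2790, 0.3171.
Standardized rate: 0.1250×115.02 + 0.2790×662.47 + 0.2790×1724.55 + 0.3171×2561.52 = 1492.4304 per 100000.

1492.43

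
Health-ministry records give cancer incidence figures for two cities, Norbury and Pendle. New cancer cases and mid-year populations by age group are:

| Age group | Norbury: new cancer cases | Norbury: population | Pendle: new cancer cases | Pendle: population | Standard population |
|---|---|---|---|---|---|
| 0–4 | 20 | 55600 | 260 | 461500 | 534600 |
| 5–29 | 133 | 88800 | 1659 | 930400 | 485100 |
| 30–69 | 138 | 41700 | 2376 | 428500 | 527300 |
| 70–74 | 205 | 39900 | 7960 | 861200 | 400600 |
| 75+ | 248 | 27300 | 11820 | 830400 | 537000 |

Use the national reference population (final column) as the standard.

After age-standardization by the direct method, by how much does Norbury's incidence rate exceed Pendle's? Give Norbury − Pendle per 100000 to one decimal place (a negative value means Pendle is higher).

Age-specific rates per 100000 for Norbury: 35.97, 149.77, 330.94, 513.78, 908.42.
For Pendle: 56.34, 178.31, 554.49, 924.29, 1423.41.
Standard total = 2484600; weights = 0.2152, 0.1952, 0.2122, 0.1612, 0.2161.
Norbury: 0.2152×35.97 + 0.1952×149.77 + 0.2122×330.94 + 0.1612×513.78 + 0.2161×908.42 = 386.3939 per 100000.
Pendle: 0.2152×56.34 + 0.1952×178.31 + 0.2122×554.49 + 0.1612×924.29 + 0.2161×1423.41 = 621.2844 per 100000.
Difference = 386.3939 − 621.2844 = -234.8905.

-234.9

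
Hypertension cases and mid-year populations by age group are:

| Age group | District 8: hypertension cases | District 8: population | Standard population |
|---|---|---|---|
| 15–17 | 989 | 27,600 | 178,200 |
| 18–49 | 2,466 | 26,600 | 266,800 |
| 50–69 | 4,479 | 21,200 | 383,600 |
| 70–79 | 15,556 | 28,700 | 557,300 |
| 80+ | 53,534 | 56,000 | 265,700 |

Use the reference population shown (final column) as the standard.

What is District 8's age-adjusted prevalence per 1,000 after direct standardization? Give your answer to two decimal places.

Age-specific rates per 1,000 for District 8: 35.833, 92.707, 211.274, 542.021, 955.964.
Standard total = 1,651,600; weights = 0.1079, 0.1615, 0.2323, 0.3374, 0.1609.
Standardized rate: 0.1079×35.833 + 0.1615×92.707 + 0.2323×211.274 + 0.3374×542.021 + 0.1609×955.964 = 404.5969 per 1,000.

404.60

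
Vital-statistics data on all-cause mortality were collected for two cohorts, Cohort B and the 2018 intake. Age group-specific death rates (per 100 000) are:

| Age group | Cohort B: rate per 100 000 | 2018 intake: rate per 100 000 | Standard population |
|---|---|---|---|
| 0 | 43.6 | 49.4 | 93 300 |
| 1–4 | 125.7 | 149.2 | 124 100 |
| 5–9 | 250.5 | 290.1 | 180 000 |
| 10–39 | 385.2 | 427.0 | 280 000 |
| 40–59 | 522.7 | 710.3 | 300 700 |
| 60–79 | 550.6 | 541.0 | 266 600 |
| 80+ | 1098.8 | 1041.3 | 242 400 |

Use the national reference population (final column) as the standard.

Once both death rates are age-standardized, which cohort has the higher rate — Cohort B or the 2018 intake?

Standard total = 1 487 100; weights = 0.0627, 0.0835, 0.1210, 0.1883, 0.2022, 0.1793, 0.1630.
Cohort B: 0.0627×43.6 + 0.0835×125.7 + 0.1210×250.5 + 0.1883×385.2 + 0.2022×522.7 + 0.1793×550.6 + 0.1630×1098.8 = 499.5819 per 100 000.
The 2018 intake: 0.0627×49.4 + 0.0835×149.2 + 0.1210×290.1 + 0.1883×427.0 + 0.2022×710.3 + 0.1793×541.0 + 0.1630×1041.3 = 541.4106 per 100 000.

2018 intake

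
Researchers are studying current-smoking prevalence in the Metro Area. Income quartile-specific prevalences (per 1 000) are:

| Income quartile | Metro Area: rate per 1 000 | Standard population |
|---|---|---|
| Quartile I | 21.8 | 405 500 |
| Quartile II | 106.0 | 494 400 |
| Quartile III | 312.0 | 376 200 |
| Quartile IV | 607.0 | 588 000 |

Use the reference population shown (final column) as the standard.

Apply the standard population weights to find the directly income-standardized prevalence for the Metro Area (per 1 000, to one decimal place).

287.3

Standard total = 1 864 100; weights = 0.2175, 0.2652, 0.2018, 0.3154.
Standardized rate: 0.2175×21.8 + 0.2652×106.0 + 0.2018×312.0 + 0.3154×607.0 = 287.2897 per 1 000.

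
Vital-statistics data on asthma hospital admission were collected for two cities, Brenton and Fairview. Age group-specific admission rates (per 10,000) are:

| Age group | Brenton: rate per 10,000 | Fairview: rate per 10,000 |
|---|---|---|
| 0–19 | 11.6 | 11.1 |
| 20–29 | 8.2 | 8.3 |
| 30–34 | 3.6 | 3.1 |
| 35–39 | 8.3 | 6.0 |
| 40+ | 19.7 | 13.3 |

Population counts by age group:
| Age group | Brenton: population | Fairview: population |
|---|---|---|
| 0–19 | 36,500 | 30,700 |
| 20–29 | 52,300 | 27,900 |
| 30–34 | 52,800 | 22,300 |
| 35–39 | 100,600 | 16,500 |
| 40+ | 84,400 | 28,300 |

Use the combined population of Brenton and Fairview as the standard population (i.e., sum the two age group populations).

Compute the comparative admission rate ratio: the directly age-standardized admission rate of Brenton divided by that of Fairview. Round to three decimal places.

Combined standard total = 452,300; weights = 0.1486, 0.1773, 0.1660, 0.2589, 0.2492.
Brenton: 0.1486×11.6 + 0.1773×8.2 + 0.1660×3.6 + 0.2589×8.3 + 0.2492×19.7 = 10.8327 per 10,000.
Fairview: 0.1486×11.1 + 0.1773×8.3 + 0.1660×3.1 + 0.2589×6.0 + 0.2492×13.3 = 8.5030 per 10,000.
Ratio = 10.8327 ÷ 8.5030 = 1.27399.

1.274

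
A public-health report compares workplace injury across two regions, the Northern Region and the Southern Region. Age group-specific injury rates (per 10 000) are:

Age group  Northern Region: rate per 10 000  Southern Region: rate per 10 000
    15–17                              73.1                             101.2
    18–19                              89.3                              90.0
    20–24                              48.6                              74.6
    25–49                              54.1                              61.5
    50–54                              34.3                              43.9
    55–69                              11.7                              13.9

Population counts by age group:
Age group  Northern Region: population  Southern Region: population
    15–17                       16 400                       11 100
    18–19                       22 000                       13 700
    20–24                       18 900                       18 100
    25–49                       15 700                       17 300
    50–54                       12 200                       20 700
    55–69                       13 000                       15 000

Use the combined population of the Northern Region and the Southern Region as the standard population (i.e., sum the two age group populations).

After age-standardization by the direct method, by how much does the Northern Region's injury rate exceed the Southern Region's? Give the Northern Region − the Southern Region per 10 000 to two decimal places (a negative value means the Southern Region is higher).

-12.27

Combined standard total = 194 100; weights = 0.1417, 0.1839, 0.1906, 0.1700, 0.1695, 0.1443.
The Northern Region: 0.1417×73.1 + 0.1839×89.3 + 0.1906×48.6 + 0.1700×54.1 + 0.1695×34.3 + 0.1443×11.7 = 52.7451 per 10 000.
The Southern Region: 0.1417×101.2 + 0.1839×90.0 + 0.1906×74.6 + 0.1700×61.5 + 0.1695×43.9 + 0.1443×13.9 = 65.0140 per 10 000.
Difference = 52.7451 − 65.0140 = -12.2688.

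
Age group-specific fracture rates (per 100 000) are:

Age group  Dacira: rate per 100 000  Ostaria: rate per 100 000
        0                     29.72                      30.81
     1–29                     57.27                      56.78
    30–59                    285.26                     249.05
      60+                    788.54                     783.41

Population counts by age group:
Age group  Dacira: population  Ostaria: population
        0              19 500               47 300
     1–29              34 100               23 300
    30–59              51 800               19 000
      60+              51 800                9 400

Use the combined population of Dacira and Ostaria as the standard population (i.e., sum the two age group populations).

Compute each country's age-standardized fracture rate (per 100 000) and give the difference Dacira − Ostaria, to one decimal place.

Combined standard total = 256 200; weights = 0.2607, 0.2240, 0.2763, 0.2389.
Dacira: 0.2607×29.72 + 0.2240×57.27 + 0.2763×285.26 + 0.2389×788.54 = 287.7738 per 100 000.
Ostaria: 0.2607×30.81 + 0.2240×56.78 + 0.2763×249.05 + 0.2389×783.41 = 276.7163 per 100 000.
Difference = 287.7738 − 276.7163 = 11.0575.

11.1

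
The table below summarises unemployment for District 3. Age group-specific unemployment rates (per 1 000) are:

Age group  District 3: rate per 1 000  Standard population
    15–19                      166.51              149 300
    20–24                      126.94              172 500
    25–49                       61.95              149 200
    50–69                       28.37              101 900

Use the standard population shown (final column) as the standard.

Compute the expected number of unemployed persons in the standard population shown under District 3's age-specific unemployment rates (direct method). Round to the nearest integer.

58891

Expected unemployed persons = Σ (standard pop × age-specific rate ÷ 1 000)
= 149 300×166.51/1 000 + 172 500×126.94/1 000 + 149 200×61.95/1 000 + 101 900×28.37/1 000
= 24859.94 + 21897.15 + 9242.94 + 2890.90 = 58890.94.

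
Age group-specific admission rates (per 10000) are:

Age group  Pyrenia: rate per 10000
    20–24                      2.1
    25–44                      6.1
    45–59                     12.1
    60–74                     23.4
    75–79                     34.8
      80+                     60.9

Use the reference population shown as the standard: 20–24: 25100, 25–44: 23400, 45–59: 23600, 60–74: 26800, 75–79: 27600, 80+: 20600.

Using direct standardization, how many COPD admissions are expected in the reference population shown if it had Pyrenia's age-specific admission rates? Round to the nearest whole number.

332

Expected COPD admissions = Σ (standard pop × age-specific rate ÷ 10000)
= 25100×2.1/10000 + 23400×6.1/10000 + 23600×12.1/10000 + 26800×23.4/10000 + 27600×34.8/10000 + 20600×60.9/10000
= 5.27 + 14.27 + 28.56 + 62.71 + 96.05 + 125.45 = 332.31.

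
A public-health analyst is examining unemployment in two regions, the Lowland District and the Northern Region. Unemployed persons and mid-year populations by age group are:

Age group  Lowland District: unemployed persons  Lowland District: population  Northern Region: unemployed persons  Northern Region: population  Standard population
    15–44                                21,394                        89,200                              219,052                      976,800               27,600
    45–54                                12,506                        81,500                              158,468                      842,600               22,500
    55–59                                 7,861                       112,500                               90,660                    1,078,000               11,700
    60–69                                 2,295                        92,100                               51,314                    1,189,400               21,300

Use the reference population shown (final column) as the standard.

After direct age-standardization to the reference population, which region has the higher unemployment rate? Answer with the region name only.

Northern Region

Age-specific rates per 1,000 for the Lowland District: 239.843, 153.448, 69.876, 24.919.
For the Northern Region: 224.255, 188.070, 84.100, 43.143.
Standard total = 83,100; weights = 0.3321, 0.2708, 0.1408, 0.2563.
The Lowland District: 0.3321×239.843 + 0.2708×153.448 + 0.1408×69.876 + 0.2563×24.919 = 137.4315 per 1,000.
The Northern Region: 0.3321×224.255 + 0.2708×188.070 + 0.1408×84.100 + 0.2563×43.143 = 148.3023 per 1,000.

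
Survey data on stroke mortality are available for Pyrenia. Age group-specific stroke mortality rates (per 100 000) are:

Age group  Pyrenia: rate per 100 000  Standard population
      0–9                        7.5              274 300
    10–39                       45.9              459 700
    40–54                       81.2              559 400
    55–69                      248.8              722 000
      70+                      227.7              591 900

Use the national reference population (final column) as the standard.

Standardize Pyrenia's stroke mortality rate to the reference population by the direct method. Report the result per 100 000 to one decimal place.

146.9

Standard total = 2 607 300; weights = 0.1052, 0.1763, 0.2146, 0.2769, 0.2270.
Standardized rate: 0.1052×7.5 + 0.1763×45.9 + 0.2146×81.2 + 0.2769×248.8 + 0.2270×227.7 = 146.8914 per 100 000.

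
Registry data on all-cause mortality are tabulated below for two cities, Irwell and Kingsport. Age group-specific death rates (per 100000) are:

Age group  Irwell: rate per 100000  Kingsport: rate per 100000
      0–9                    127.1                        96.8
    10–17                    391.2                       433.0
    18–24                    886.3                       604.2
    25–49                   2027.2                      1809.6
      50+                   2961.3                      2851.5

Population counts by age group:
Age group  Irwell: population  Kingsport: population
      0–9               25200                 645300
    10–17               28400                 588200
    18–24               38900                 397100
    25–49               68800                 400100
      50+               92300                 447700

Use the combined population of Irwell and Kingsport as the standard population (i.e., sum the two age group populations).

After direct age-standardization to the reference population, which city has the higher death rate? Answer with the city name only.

Combined standard total = 2732000; weights = 0.2454, 0.2257, 0.1596, 0.1716, 0.1977.
Irwell: 0.2454×127.1 + 0.2257×391.2 + 0.1596×886.3 + 0.1716×2027.2 + 0.1977×2961.3 = 1194.1864 per 100000.
Kingsport: 0.2454×96.8 + 0.2257×433.0 + 0.1596×604.2 + 0.1716×1809.6 + 0.1977×2851.5 = 1092.1138 per 100000.

Irwell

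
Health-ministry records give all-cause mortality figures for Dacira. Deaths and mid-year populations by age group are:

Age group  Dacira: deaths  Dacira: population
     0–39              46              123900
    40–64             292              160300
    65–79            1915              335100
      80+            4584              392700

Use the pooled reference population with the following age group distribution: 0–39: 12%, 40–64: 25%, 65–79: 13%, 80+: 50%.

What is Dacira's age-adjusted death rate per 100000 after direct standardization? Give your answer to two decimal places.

707.94

Age-specific rates per 100000 for Dacira: 37.13, 182.16, 571.47, 1167.30.
Standard weights: 0.12, 0.25, 0.13, 0.50.
Standardized rate: 0.1200×37.13 + 0.2500×182.16 + 0.1300×571.47 + 0.5000×1167.30 = 707.9377 per 100000.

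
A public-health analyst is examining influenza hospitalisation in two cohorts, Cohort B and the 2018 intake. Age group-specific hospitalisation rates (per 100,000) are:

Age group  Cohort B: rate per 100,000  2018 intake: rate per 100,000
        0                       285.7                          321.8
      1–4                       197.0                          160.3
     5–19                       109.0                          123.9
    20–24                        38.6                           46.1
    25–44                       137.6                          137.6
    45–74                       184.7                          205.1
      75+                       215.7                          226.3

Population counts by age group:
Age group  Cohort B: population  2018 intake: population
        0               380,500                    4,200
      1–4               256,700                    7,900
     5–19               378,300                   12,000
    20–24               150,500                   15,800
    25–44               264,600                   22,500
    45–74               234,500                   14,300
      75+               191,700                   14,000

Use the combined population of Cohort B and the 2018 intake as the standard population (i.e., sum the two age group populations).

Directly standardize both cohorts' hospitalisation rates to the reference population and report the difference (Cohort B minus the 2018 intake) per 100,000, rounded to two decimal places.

Combined standard total = 1,947,500; weights = 0.1975, 0.1359, 0.2004, 0.0854, 0.1474, 0.1278, 0.1056.
Cohort B: 0.1975×285.7 + 0.1359×197.0 + 0.2004×109.0 + 0.0854×38.6 + 0.1474×137.6 + 0.1278×184.7 + 0.1056×215.7 = 175.0063 per 100,000.
The 2018 intake: 0.1975×321.8 + 0.1359×160.3 + 0.2004×123.9 + 0.0854×46.1 + 0.1474×137.6 + 0.1278×205.1 + 0.1056×226.3 = 184.5033 per 100,000.
Difference = 175.0063 − 184.5033 = -9.4971.

-9.50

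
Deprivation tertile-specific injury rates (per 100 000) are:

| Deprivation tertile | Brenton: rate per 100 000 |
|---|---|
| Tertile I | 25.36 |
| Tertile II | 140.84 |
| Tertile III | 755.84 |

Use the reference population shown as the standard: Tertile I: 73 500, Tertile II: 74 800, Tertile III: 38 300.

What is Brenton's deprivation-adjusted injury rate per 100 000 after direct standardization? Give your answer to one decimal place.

Standard total = 186 600; weights = 0.3939, 0.4009, 0.2053.
Standardized rate: 0.3939×25.36 + 0.4009×140.84 + 0.2053×755.84 = 221.5834 per 100 000.

221.6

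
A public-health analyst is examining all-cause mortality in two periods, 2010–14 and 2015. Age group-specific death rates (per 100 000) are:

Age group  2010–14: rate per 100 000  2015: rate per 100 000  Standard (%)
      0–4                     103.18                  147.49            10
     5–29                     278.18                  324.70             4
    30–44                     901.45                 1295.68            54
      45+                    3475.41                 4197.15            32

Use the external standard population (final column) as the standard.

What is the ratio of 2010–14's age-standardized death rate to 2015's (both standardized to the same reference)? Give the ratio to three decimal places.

0.783

Standard weights: 0.10, 0.04, 0.54, 0.32.
2010–14: 0.1000×103.18 + 0.0400×278.18 + 0.5400×901.45 + 0.3200×3475.41 = 1620.3594 per 100 000.
2015: 0.1000×147.49 + 0.0400×324.70 + 0.5400×1295.68 + 0.3200×4197.15 = 2070.4922 per 100 000.
Ratio = 1620.3594 ÷ 2070.4922 = 0.78260.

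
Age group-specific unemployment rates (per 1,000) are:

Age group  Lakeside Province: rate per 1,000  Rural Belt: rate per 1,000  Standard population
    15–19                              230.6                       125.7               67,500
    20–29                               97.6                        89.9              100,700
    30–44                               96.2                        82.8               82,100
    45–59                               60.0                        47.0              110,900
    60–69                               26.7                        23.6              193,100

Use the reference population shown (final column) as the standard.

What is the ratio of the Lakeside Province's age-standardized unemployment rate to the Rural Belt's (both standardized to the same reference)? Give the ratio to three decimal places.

Standard total = 554,300; weights = 0.1218, 0.1817, 0.1481, 0.2001, 0.3484.
The Lakeside Province: 0.1218×230.6 + 0.1817×97.6 + 0.1481×96.2 + 0.2001×60.0 + 0.3484×26.7 = 81.3668 per 1,000.
The Rural Belt: 0.1218×125.7 + 0.1817×89.9 + 0.1481×82.8 + 0.2001×47.0 + 0.3484×23.6 = 61.5281 per 1,000.
Ratio = 81.3668 ÷ 61.5281 = 1.32243.

1.322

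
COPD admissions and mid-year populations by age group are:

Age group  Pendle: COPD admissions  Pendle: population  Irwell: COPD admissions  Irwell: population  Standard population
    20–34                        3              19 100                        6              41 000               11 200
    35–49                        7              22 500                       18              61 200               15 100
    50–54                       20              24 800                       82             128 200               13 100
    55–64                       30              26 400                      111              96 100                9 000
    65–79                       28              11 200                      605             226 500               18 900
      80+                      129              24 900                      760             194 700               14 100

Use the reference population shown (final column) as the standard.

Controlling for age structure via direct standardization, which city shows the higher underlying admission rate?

Pendle

Age-specific rates per 10 000 for Pendle: 1.57, 3.11, 8.06, 11.36, 25.00, 51.81.
For Irwell: 1.46, 2.94, 6.40, 11.55, 26.71, 39.03.
Standard total = 81 400; weights = 0.1376, 0.1855, 0.1609, 0.1106, 0.2322, 0.1732.
Pendle: 0.1376×1.57 + 0.1855×3.11 + 0.1609×8.06 + 0.1106×11.36 + 0.2322×25.00 + 0.1732×51.81 = 18.1262 per 10 000.
Irwell: 0.1376×1.46 + 0.1855×2.94 + 0.1609×6.40 + 0.1106×11.55 + 0.2322×26.71 + 0.1732×39.03 = 16.0168 per 10 000.
The crude rates (16.83 vs 21.16) would put Irwell higher, but that reflects its age composition; once standardized to a common age structure, Pendle has the higher underlying rate.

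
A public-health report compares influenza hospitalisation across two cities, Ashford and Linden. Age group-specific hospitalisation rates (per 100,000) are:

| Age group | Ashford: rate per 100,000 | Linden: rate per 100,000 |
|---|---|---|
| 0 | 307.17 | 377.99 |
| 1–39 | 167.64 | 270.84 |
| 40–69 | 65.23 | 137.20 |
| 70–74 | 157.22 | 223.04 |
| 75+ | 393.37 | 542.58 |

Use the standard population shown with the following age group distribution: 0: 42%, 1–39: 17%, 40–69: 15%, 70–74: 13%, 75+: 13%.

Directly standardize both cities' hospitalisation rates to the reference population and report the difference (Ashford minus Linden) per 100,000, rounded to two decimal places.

-86.04

Standard weights: 0.42, 0.17, 0.15, 0.13, 0.13.
Ashford: 0.4200×307.17 + 0.1700×167.64 + 0.1500×65.23 + 0.1300×157.22 + 0.1300×393.37 = 238.8714 per 100,000.
Linden: 0.4200×377.99 + 0.1700×270.84 + 0.1500×137.20 + 0.1300×223.04 + 0.1300×542.58 = 324.9092 per 100,000.
Difference = 238.8714 − 324.9092 = -86.0378.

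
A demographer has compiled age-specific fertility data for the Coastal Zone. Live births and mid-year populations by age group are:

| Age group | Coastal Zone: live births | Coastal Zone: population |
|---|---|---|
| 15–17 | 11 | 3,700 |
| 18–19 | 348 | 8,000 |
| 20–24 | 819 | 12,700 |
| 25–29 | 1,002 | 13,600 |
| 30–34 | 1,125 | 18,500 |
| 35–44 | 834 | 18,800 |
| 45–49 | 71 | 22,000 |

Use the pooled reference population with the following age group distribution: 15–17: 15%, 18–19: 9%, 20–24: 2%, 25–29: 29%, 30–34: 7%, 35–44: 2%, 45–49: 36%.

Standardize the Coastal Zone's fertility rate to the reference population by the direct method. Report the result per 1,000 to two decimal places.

Age-specific rates per 1,000 for the Coastal Zone: 2.973, 43.500, 64.488, 73.676, 60.811, 44.362, 3.227.
Standard weights: 0.15, 0.09, 0.02, 0.29, 0.07, 0.02, 0.36.
Standardized rate: 0.1500×2.973 + 0.0900×43.500 + 0.0200×64.488 + 0.2900×73.676 + 0.0700×60.811 + 0.0200×44.362 + 0.3600×3.227 = 33.3227 per 1,000.

33.32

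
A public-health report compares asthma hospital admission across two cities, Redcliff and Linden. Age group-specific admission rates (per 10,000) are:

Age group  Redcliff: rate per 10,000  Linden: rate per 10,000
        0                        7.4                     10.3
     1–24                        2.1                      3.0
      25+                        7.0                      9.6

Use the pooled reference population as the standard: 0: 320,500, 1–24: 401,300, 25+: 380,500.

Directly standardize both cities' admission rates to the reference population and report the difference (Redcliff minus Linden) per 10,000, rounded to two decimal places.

Standard total = 1,102,300; weights = 0.2908, 0.3641, 0.3452.
Redcliff: 0.2908×7.4 + 0.3641×2.1 + 0.3452×7.0 = 5.3324 per 10,000.
Linden: 0.2908×10.3 + 0.3641×3.0 + 0.3452×9.6 = 7.4008 per 10,000.
Difference = 5.3324 − 7.4008 = -2.0683.

-2.07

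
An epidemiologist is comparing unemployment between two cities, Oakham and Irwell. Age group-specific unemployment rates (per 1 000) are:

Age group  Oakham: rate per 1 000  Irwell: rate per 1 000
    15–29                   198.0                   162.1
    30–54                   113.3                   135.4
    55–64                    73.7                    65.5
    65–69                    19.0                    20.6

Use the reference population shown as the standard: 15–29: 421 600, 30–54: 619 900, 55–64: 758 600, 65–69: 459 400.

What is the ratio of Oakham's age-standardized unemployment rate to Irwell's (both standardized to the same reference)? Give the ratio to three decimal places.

1.033

Standard total = 2 259 500; weights = 0.1866, 0.2744, 0.3357, 0.2033.
Oakham: 0.1866×198.0 + 0.2744×113.3 + 0.3357×73.7 + 0.2033×19.0 = 96.6359 per 1 000.
Irwell: 0.1866×162.1 + 0.2744×135.4 + 0.3357×65.5 + 0.2033×20.6 = 93.5728 per 1 000.
Ratio = 96.6359 ÷ 93.5728 = 1.03274.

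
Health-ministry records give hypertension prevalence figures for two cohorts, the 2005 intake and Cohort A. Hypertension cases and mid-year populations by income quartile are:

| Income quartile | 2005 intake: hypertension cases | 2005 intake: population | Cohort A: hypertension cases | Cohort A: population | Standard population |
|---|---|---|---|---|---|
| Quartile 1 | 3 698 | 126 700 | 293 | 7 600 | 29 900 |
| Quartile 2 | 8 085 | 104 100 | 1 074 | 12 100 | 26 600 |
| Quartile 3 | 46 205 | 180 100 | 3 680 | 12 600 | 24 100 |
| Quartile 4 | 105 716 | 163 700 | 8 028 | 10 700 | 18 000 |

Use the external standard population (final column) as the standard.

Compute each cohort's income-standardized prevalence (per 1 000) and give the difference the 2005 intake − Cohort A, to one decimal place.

-33.6

Income-specific rates per 1 000 for the 2005 intake: 29.187, 77.666, 256.552, 645.791.
For Cohort A: 38.553, 88.760, 292.063, 750.280.
Standard total = 98 600; weights = 0.3032, 0.2698, 0.2444, 0.1826.
The 2005 intake: 0.3032×29.187 + 0.2698×77.666 + 0.2444×256.552 + 0.1826×645.791 = 210.4031 per 1 000.
Cohort A: 0.3032×38.553 + 0.2698×88.760 + 0.2444×292.063 + 0.1826×750.280 = 243.9911 per 1 000.
Difference = 210.4031 − 243.9911 = -33.5881.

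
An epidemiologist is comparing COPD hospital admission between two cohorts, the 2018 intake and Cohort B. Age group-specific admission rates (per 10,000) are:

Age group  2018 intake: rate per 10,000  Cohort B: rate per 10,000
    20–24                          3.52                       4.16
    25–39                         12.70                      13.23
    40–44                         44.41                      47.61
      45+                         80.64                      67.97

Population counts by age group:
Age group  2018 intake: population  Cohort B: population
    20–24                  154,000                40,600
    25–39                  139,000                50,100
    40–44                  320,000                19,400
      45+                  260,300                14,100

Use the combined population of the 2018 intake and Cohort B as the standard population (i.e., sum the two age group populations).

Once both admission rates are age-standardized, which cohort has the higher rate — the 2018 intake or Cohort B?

Combined standard total = 997,500; weights = 0.1951, 0.1896, 0.3403, 0.2751.
The 2018 intake: 0.1951×3.52 + 0.1896×12.70 + 0.3403×44.41 + 0.2751×80.64 = 40.3879 per 10,000.
Cohort B: 0.1951×4.16 + 0.1896×13.23 + 0.3403×47.61 + 0.2751×67.97 = 38.2167 per 10,000.

2018 intake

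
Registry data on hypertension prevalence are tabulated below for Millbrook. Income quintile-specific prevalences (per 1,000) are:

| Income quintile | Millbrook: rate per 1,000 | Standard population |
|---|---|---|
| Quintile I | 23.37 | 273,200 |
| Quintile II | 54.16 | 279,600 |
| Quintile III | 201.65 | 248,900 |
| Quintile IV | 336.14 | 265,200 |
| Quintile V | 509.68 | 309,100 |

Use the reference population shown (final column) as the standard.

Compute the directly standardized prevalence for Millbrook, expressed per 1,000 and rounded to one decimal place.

Standard total = 1,376,000; weights = 0.1985, 0.2032, 0.1809, 0.1927, 0.2246.
Standardized rate: 0.1985×23.37 + 0.2032×54.16 + 0.1809×201.65 + 0.1927×336.14 + 0.2246×509.68 = 231.3989 per 1,000.

231.4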